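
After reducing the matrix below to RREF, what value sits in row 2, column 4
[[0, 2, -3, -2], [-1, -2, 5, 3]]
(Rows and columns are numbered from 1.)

R1 ↔ R2
  [ -1  -2   5   3 ]
  [  0   2  -3  -2 ]
R1 ← -1·R1
  [ 1  2  -5  -3 ]
  [ 0  2  -3  -2 ]
R2 ← 1/2·R2
  [ 1  2    -5  -3 ]
  [ 0  1  -3/2  -1 ]
R1 ← R1 − 2·R2
  [ 1  0    -2  -1 ]
  [ 0  1  -3/2  -1 ]

-1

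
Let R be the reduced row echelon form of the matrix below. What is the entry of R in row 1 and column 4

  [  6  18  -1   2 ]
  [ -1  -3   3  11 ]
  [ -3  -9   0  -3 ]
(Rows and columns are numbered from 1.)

Multiply R1 by 1/6.
  [  1   3  -1/6  1/3 ]
  [ -1  -3     3   11 ]
  [ -3  -9     0   -3 ]
Add R1 to R2.
  [  1   3  -1/6   1/3 ]
  [  0   0  17/6  34/3 ]
  [ -3  -9     0    -3 ]
Add 3 times R1 to R3.
  [ 1  3  -1/6   1/3 ]
  [ 0  0  17/6  34/3 ]
  [ 0  0  -1/2    -2 ]
Multiply R2 by 6/17.
  [ 1  3  -1/6  1/3 ]
  [ 0  0     1    4 ]
  [ 0  0  -1/2   -2 ]
Add 1/2 times R2 to R3.
  [ 1  3  -1/6  1/3 ]
  [ 0  0     1    4 ]
  [ 0  0     0    0 ]
Add 1/6 times R2 to R1.
  [ 1  3  0  1 ]
  [ 0  0  1  4 ]
  [ 0  0  0  0 ]

1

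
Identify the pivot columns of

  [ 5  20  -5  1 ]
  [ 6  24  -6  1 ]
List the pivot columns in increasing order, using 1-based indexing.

Multiply r1 by 1/5.
  [ 1   4  -1  1/5 ]
  [ 6  24  -6    1 ]
Subtract 6 times r1 from r2.
  [ 1  4  -1   1/5 ]
  [ 0  0   0  -1/5 ]
Multiply r2 by -5.
  [ 1  4  -1  1/5 ]
  [ 0  0   0    1 ]
Subtract 1/5 times r2 from r1.
  [ 1  4  -1  0 ]
  [ 0  0   0  1 ]
Pivot columns are the columns containing a leading 1.

1, 4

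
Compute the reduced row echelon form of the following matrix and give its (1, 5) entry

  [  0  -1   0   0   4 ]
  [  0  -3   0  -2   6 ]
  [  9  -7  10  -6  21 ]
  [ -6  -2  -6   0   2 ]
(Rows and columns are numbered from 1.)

-1

R1 <-> R3
R1 -> 1/9·R1
R4 -> R4 + 6·R1
R2 -> -1/3·R2
R3 -> R3 + R2
R4 -> R4 + 20/3·R2
R3 <-> R4
R3 -> 3/2·R3
R4 -> 3/2·R4
R3 -> R3 − 2/3·R4
R2 -> R2 − 2/3·R4
R1 -> R1 + 2/3·R4
R1 -> R1 − 10/9·R3
R1 -> R1 + 7/9·R2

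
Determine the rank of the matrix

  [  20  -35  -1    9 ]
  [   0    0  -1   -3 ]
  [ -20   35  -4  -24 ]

R1 := 1/20·R1
R3 := R3 + 20·R1
R2 := -1·R2
R3 := R3 + 5·R2
R1 := R1 + 1/20·R2
The reduced form has 2 nonzero rows.

rank = 2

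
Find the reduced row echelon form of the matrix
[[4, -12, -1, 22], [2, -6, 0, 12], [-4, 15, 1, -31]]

[[1, 0, 0, -3], [0, 1, 0, -3], [0, 0, 1, 2]]

r1 → 1/4·r1
  [  1  -3  -1/4  11/2 ]
  [  2  -6     0    12 ]
  [ -4  15     1   -31 ]
r2 → r2 − 2·r1
  [  1  -3  -1/4  11/2 ]
  [  0   0   1/2     1 ]
  [ -4  15     1   -31 ]
r3 → r3 + 4·r1
  [ 1  -3  -1/4  11/2 ]
  [ 0   0   1/2     1 ]
  [ 0   3     0    -9 ]
r2 <=> r3
  [ 1  -3  -1/4  11/2 ]
  [ 0   3     0    -9 ]
  [ 0   0   1/2     1 ]
r2 → 1/3·r2
  [ 1  -3  -1/4  11/2 ]
  [ 0   1     0    -3 ]
  [ 0   0   1/2     1 ]
r3 → 2·r3
  [ 1  -3  -1/4  11/2 ]
  [ 0   1     0    -3 ]
  [ 0   0     1     2 ]
r1 → r1 + 1/4·r3
  [ 1  -3  0   6 ]
  [ 0   1  0  -3 ]
  [ 0   0  1   2 ]
r1 → r1 + 3·r2
  [ 1  0  0  -3 ]
  [ 0  1  0  -3 ]
  [ 0  0  1   2 ]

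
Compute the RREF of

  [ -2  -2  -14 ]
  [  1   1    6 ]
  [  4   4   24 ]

[[1, 1, 0], [0, 0, 1], [0, 0, 0]]

r1 ← -1/2·r1
  [ 1  1   7 ]
  [ 1  1   6 ]
  [ 4  4  24 ]
r2 ← r2 − r1
  [ 1  1   7 ]
  [ 0  0  -1 ]
  [ 4  4  24 ]
r3 ← r3 − 4·r1
  [ 1  1   7 ]
  [ 0  0  -1 ]
  [ 0  0  -4 ]
r2 ← -1·r2
  [ 1  1   7 ]
  [ 0  0   1 ]
  [ 0  0  -4 ]
r3 ← r3 + 4·r2
  [ 1  1  7 ]
  [ 0  0  1 ]
  [ 0  0  0 ]
r1 ← r1 − 7·r2
  [ 1  1  0 ]
  [ 0  0  1 ]
  [ 0  0  0 ]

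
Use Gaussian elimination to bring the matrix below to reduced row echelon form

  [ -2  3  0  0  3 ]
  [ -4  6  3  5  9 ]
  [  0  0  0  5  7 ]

[[1, -3/2, 0, 0, -3/2], [0, 0, 1, 0, -4/3], [0, 0, 0, 1, 7/5]]

r1 ← -1/2·r1
  [  1  -3/2  0  0  -3/2 ]
  [ -4     6  3  5     9 ]
  [  0     0  0  5     7 ]
r2 ← r2 + 4·r1
  [ 1  -3/2  0  0  -3/2 ]
  [ 0     0  3  5     3 ]
  [ 0     0  0  5     7 ]
r2 ← 1/3·r2
  [ 1  -3/2  0    0  -3/2 ]
  [ 0     0  1  5/3     1 ]
  [ 0     0  0    5     7 ]
r3 ← 1/5·r3
  [ 1  -3/2  0    0  -3/2 ]
  [ 0     0  1  5/3     1 ]
  [ 0     0  0    1   7/5 ]
r2 ← r2 − 5/3·r3
  [ 1  -3/2  0  0  -3/2 ]
  [ 0     0  1  0  -4/3 ]
  [ 0     0  0  1   7/5 ]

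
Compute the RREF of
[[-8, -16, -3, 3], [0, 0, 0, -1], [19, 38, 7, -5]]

[[1, 2, 0, 0], [0, 0, 1, 0], [0, 0, 0, 1]]

ρ1 := -1/8·ρ1
  [  1   2  3/8  -3/8 ]
  [  0   0    0    -1 ]
  [ 19  38    7    -5 ]
ρ3 := ρ3 − 19·ρ1
  [ 1  2   3/8  -3/8 ]
  [ 0  0     0    -1 ]
  [ 0  0  -1/8  17/8 ]
ρ2 <-> ρ3
  [ 1  2   3/8  -3/8 ]
  [ 0  0  -1/8  17/8 ]
  [ 0  0     0    -1 ]
ρ2 := -8·ρ2
  [ 1  2  3/8  -3/8 ]
  [ 0  0    1   -17 ]
  [ 0  0    0    -1 ]
ρ3 := -1·ρ3
  [ 1  2  3/8  -3/8 ]
  [ 0  0    1   -17 ]
  [ 0  0    0     1 ]
ρ2 := ρ2 + 17·ρ3
  [ 1  2  3/8  -3/8 ]
  [ 0  0    1     0 ]
  [ 0  0    0     1 ]
ρ1 := ρ1 + 3/8·ρ3
  [ 1  2  3/8  0 ]
  [ 0  0    1  0 ]
  [ 0  0    0  1 ]
ρ1 := ρ1 − 3/8·ρ2
  [ 1  2  0  0 ]
  [ 0  0  1  0 ]
  [ 0  0  0  1 ]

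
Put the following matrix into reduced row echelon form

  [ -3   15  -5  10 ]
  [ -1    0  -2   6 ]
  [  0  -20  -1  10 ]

ρ1 := -1/3·ρ1
  [  1   -5  5/3  -10/3 ]
  [ -1    0   -2      6 ]
  [  0  -20   -1     10 ]
ρ2 := ρ2 + ρ1
  [ 1   -5   5/3  -10/3 ]
  [ 0   -5  -1/3    8/3 ]
  [ 0  -20    -1     10 ]
ρ2 := -1/5·ρ2
  [ 1   -5   5/3  -10/3 ]
  [ 0    1  1/15  -8/15 ]
  [ 0  -20    -1     10 ]
ρ3 := ρ3 + 20·ρ2
  [ 1  -5   5/3  -10/3 ]
  [ 0   1  1/15  -8/15 ]
  [ 0   0   1/3   -2/3 ]
ρ3 := 3·ρ3
  [ 1  -5   5/3  -10/3 ]
  [ 0   1  1/15  -8/15 ]
  [ 0   0     1     -2 ]
ρ2 := ρ2 − 1/15·ρ3
  [ 1  -5  5/3  -10/3 ]
  [ 0   1    0   -2/5 ]
  [ 0   0    1     -2 ]
ρ1 := ρ1 − 5/3·ρ3
  [ 1  -5  0     0 ]
  [ 0   1  0  -2/5 ]
  [ 0   0  1    -2 ]
ρ1 := ρ1 + 5·ρ2
  [ 1  0  0    -2 ]
  [ 0  1  0  -2/5 ]
  [ 0  0  1    -2 ]

[[1, 0, 0, -2], [0, 1, 0, -2/5], [0, 0, 1, -2]]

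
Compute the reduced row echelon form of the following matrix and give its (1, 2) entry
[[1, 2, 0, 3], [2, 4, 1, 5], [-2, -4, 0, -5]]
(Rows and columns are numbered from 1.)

R2 -> R2 − 2·R1
  [  1   2  0   3 ]
  [  0   0  1  -1 ]
  [ -2  -4  0  -5 ]
R3 -> R3 + 2·R1
  [ 1  2  0   3 ]
  [ 0  0  1  -1 ]
  [ 0  0  0   1 ]
R2 -> R2 + R3
  [ 1  2  0  3 ]
  [ 0  0  1  0 ]
  [ 0  0  0  1 ]
R1 -> R1 − 3·R3
  [ 1  2  0  0 ]
  [ 0  0  1  0 ]
  [ 0  0  0  1 ]

2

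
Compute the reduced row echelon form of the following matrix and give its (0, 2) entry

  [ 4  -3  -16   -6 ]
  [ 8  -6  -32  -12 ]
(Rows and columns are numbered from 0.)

R1 ← 1/4·R1
R2 ← R2 − 8·R1

-4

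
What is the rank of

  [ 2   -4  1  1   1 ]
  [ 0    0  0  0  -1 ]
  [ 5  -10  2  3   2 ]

rank = 3

r1 := 1/2·r1
  [ 1   -2  1/2  1/2  1/2 ]
  [ 0    0    0    0   -1 ]
  [ 5  -10    2    3    2 ]
r3 := r3 − 5·r1
  [ 1  -2   1/2  1/2   1/2 ]
  [ 0   0     0    0    -1 ]
  [ 0   0  -1/2  1/2  -1/2 ]
r2 <=> r3
  [ 1  -2   1/2  1/2   1/2 ]
  [ 0   0  -1/2  1/2  -1/2 ]
  [ 0   0     0    0    -1 ]
r2 := -2·r2
  [ 1  -2  1/2  1/2  1/2 ]
  [ 0   0    1   -1    1 ]
  [ 0   0    0    0   -1 ]
r3 := -1·r3
  [ 1  -2  1/2  1/2  1/2 ]
  [ 0   0    1   -1    1 ]
  [ 0   0    0    0    1 ]
r2 := r2 − r3
  [ 1  -2  1/2  1/2  1/2 ]
  [ 0   0    1   -1    0 ]
  [ 0   0    0    0    1 ]
r1 := r1 − 1/2·r3
  [ 1  -2  1/2  1/2  0 ]
  [ 0   0    1   -1  0 ]
  [ 0   0    0    0  1 ]
r1 := r1 − 1/2·r2
  [ 1  -2  0   1  0 ]
  [ 0   0  1  -1  0 ]
  [ 0   0  0   0  1 ]
The reduced form has 3 nonzero rows.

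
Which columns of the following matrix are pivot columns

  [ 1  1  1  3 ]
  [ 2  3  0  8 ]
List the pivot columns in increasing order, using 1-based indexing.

R2 → R2 − 2·R1
  [ 1  1   1  3 ]
  [ 0  1  -2  2 ]
R1 → R1 − R2
  [ 1  0   3  1 ]
  [ 0  1  -2  2 ]
Pivot columns are the columns containing a leading 1.

1, 2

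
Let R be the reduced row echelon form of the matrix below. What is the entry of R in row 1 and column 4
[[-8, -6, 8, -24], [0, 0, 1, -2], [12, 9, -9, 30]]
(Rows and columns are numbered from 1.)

r1 → -1/8·r1
  [  1  3/4  -1   3 ]
  [  0    0   1  -2 ]
  [ 12    9  -9  30 ]
r3 → r3 − 12·r1
  [ 1  3/4  -1   3 ]
  [ 0    0   1  -2 ]
  [ 0    0   3  -6 ]
r3 → r3 − 3·r2
  [ 1  3/4  -1   3 ]
  [ 0    0   1  -2 ]
  [ 0    0   0   0 ]
r1 → r1 + r2
  [ 1  3/4  0   1 ]
  [ 0    0  1  -2 ]
  [ 0    0  0   0 ]

1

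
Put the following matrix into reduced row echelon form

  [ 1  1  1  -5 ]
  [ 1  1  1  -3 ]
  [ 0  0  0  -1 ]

[[1, 1, 1, 0], [0, 0, 0, 1], [0, 0, 0, 0]]

ρ2 -> ρ2 − ρ1
  [ 1  1  1  -5 ]
  [ 0  0  0   2 ]
  [ 0  0  0  -1 ]
ρ2 -> 1/2·ρ2
  [ 1  1  1  -5 ]
  [ 0  0  0   1 ]
  [ 0  0  0  -1 ]
ρ3 -> ρ3 + ρ2
  [ 1  1  1  -5 ]
  [ 0  0  0   1 ]
  [ 0  0  0   0 ]
ρ1 -> ρ1 + 5·ρ2
  [ 1  1  1  0 ]
  [ 0  0  0  1 ]
  [ 0  0  0  0 ]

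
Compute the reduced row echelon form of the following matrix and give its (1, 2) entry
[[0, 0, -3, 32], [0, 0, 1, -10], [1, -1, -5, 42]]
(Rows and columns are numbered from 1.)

-1

R1 ↔ R3
R3 := R3 + 3·R2
R3 := 1/2·R3
R2 := R2 + 10·R3
R1 := R1 − 42·R3
R1 := R1 + 5·R2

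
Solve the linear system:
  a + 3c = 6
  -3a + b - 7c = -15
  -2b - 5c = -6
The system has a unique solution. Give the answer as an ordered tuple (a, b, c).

Form the augmented matrix and row-reduce:
  [  1   0   3  |    6 ]
  [ -3   1  -7  |  -15 ]
  [  0  -2  -5  |   -6 ]
r2 ← r2 + 3·r1
  [ 1   0   3  |   6 ]
  [ 0   1   2  |   3 ]
  [ 0  -2  -5  |  -6 ]
r3 ← r3 + 2·r2
  [ 1  0   3  |  6 ]
  [ 0  1   2  |  3 ]
  [ 0  0  -1  |  0 ]
r3 ← -1·r3
  [ 1  0  3  |  6 ]
  [ 0  1  2  |  3 ]
  [ 0  0  1  |  0 ]
r2 ← r2 − 2·r3
  [ 1  0  3  |  6 ]
  [ 0  1  0  |  3 ]
  [ 0  0  1  |  0 ]
r1 ← r1 − 3·r3
  [ 1  0  0  |  6 ]
  [ 0  1  0  |  3 ]
  [ 0  0  1  |  0 ]
Reading off the last column: a = 6, b = 3, c = 0.

(6, 3, 0)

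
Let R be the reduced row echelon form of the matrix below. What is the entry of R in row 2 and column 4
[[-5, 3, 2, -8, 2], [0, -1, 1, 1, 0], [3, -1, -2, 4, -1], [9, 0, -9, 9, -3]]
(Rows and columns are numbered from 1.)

-1

r1 -> -1/5·r1
r3 -> r3 − 3·r1
r4 -> r4 − 9·r1
r2 -> -1·r2
r3 -> r3 − 4/5·r2
r4 -> r4 − 27/5·r2
r3 -> 5·r3
r4 -> r4 − 3/5·r3
r1 -> r1 + 2/5·r3
r1 -> r1 + 3/5·r2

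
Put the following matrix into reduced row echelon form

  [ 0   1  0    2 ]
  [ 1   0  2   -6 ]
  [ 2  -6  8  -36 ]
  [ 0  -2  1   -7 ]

[[1, 0, 0, 0], [0, 1, 0, 2], [0, 0, 1, -3], [0, 0, 0, 0]]

ρ1 <-> ρ2
  [ 1   0  2   -6 ]
  [ 0   1  0    2 ]
  [ 2  -6  8  -36 ]
  [ 0  -2  1   -7 ]
ρ3 → ρ3 − 2·ρ1
  [ 1   0  2   -6 ]
  [ 0   1  0    2 ]
  [ 0  -6  4  -24 ]
  [ 0  -2  1   -7 ]
ρ3 → ρ3 + 6·ρ2
  [ 1   0  2   -6 ]
  [ 0   1  0    2 ]
  [ 0   0  4  -12 ]
  [ 0  -2  1   -7 ]
ρ4 → ρ4 + 2·ρ2
  [ 1  0  2   -6 ]
  [ 0  1  0    2 ]
  [ 0  0  4  -12 ]
  [ 0  0  1   -3 ]
ρ3 → 1/4·ρ3
  [ 1  0  2  -6 ]
  [ 0  1  0   2 ]
  [ 0  0  1  -3 ]
  [ 0  0  1  -3 ]
ρ4 → ρ4 − ρ3
  [ 1  0  2  -6 ]
  [ 0  1  0   2 ]
  [ 0  0  1  -3 ]
  [ 0  0  0   0 ]
ρ1 → ρ1 − 2·ρ3
  [ 1  0  0   0 ]
  [ 0  1  0   2 ]
  [ 0  0  1  -3 ]
  [ 0  0  0   0 ]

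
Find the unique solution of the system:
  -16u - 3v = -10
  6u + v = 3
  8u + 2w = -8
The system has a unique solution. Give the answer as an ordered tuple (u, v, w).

Form the augmented matrix and row-reduce:
  [ -16  -3  0  |  -10 ]
  [   6   1  0  |    3 ]
  [   8   0  2  |   -8 ]
R1 ← -1/16·R1
  [ 1  3/16  0  |  5/8 ]
  [ 6     1  0  |    3 ]
  [ 8     0  2  |   -8 ]
R2 ← R2 − 6·R1
  [ 1  3/16  0  |   5/8 ]
  [ 0  -1/8  0  |  -3/4 ]
  [ 8     0  2  |    -8 ]
R3 ← R3 − 8·R1
  [ 1  3/16  0  |   5/8 ]
  [ 0  -1/8  0  |  -3/4 ]
  [ 0  -3/2  2  |   -13 ]
R2 ← -8·R2
  [ 1  3/16  0  |  5/8 ]
  [ 0     1  0  |    6 ]
  [ 0  -3/2  2  |  -13 ]
R3 ← R3 + 3/2·R2
  [ 1  3/16  0  |  5/8 ]
  [ 0     1  0  |    6 ]
  [ 0     0  2  |   -4 ]
R3 ← 1/2·R3
  [ 1  3/16  0  |  5/8 ]
  [ 0     1  0  |    6 ]
  [ 0     0  1  |   -2 ]
R1 ← R1 − 3/16·R2
  [ 1  0  0  |  -1/2 ]
  [ 0  1  0  |     6 ]
  [ 0  0  1  |    -2 ]
Reading off the last column: u = -1/2, v = 6, w = -2.

(-1/2, 6, -2)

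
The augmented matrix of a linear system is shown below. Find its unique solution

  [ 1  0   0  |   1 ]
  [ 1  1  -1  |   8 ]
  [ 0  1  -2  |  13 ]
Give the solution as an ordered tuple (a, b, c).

r2 ← r2 − r1
  [ 1  0   0  |   1 ]
  [ 0  1  -1  |   7 ]
  [ 0  1  -2  |  13 ]
r3 ← r3 − r2
  [ 1  0   0  |  1 ]
  [ 0  1  -1  |  7 ]
  [ 0  0  -1  |  6 ]
r3 ← -1·r3
  [ 1  0   0  |   1 ]
  [ 0  1  -1  |   7 ]
  [ 0  0   1  |  -6 ]
r2 ← r2 + r3
  [ 1  0  0  |   1 ]
  [ 0  1  0  |   1 ]
  [ 0  0  1  |  -6 ]
Reading off the last column: a = 1, b = 1, c = -6.

(1, 1, -6)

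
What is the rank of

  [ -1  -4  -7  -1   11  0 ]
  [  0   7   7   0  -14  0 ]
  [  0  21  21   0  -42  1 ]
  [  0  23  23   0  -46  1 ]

R1 -> -1·R1
  [ 1   4   7  1  -11  0 ]
  [ 0   7   7  0  -14  0 ]
  [ 0  21  21  0  -42  1 ]
  [ 0  23  23  0  -46  1 ]
R2 -> 1/7·R2
  [ 1   4   7  1  -11  0 ]
  [ 0   1   1  0   -2  0 ]
  [ 0  21  21  0  -42  1 ]
  [ 0  23  23  0  -46  1 ]
R3 -> R3 − 21·R2
  [ 1   4   7  1  -11  0 ]
  [ 0   1   1  0   -2  0 ]
  [ 0   0   0  0    0  1 ]
  [ 0  23  23  0  -46  1 ]
R4 -> R4 − 23·R2
  [ 1  4  7  1  -11  0 ]
  [ 0  1  1  0   -2  0 ]
  [ 0  0  0  0    0  1 ]
  [ 0  0  0  0    0  1 ]
R4 -> R4 − R3
  [ 1  4  7  1  -11  0 ]
  [ 0  1  1  0   -2  0 ]
  [ 0  0  0  0    0  1 ]
  [ 0  0  0  0    0  0 ]
R1 -> R1 − 4·R2
  [ 1  0  3  1  -3  0 ]
  [ 0  1  1  0  -2  0 ]
  [ 0  0  0  0   0  1 ]
  [ 0  0  0  0   0  0 ]
The reduced form has 3 nonzero rows.

rank = 3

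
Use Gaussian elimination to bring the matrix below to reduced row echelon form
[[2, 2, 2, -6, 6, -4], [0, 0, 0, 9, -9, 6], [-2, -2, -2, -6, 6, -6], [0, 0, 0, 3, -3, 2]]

[[1, 1, 1, 0, 0, 0], [0, 0, 0, 1, -1, 0], [0, 0, 0, 0, 0, 1], [0, 0, 0, 0, 0, 0]]

R1 -> 1/2·R1
  [  1   1   1  -3   3  -2 ]
  [  0   0   0   9  -9   6 ]
  [ -2  -2  -2  -6   6  -6 ]
  [  0   0   0   3  -3   2 ]
R3 -> R3 + 2·R1
  [ 1  1  1   -3   3   -2 ]
  [ 0  0  0    9  -9    6 ]
  [ 0  0  0  -12  12  -10 ]
  [ 0  0  0    3  -3    2 ]
R2 -> 1/9·R2
  [ 1  1  1   -3   3   -2 ]
  [ 0  0  0    1  -1  2/3 ]
  [ 0  0  0  -12  12  -10 ]
  [ 0  0  0    3  -3    2 ]
R3 -> R3 + 12·R2
  [ 1  1  1  -3   3   -2 ]
  [ 0  0  0   1  -1  2/3 ]
  [ 0  0  0   0   0   -2 ]
  [ 0  0  0   3  -3    2 ]
R4 -> R4 − 3·R2
  [ 1  1  1  -3   3   -2 ]
  [ 0  0  0   1  -1  2/3 ]
  [ 0  0  0   0   0   -2 ]
  [ 0  0  0   0   0    0 ]
R3 -> -1/2·R3
  [ 1  1  1  -3   3   -2 ]
  [ 0  0  0   1  -1  2/3 ]
  [ 0  0  0   0   0    1 ]
  [ 0  0  0   0   0    0 ]
R2 -> R2 − 2/3·R3
  [ 1  1  1  -3   3  -2 ]
  [ 0  0  0   1  -1   0 ]
  [ 0  0  0   0   0   1 ]
  [ 0  0  0   0   0   0 ]
R1 -> R1 + 2·R3
  [ 1  1  1  -3   3  0 ]
  [ 0  0  0   1  -1  0 ]
  [ 0  0  0   0   0  1 ]
  [ 0  0  0   0   0  0 ]
R1 -> R1 + 3·R2
  [ 1  1  1  0   0  0 ]
  [ 0  0  0  1  -1  0 ]
  [ 0  0  0  0   0  1 ]
  [ 0  0  0  0   0  0 ]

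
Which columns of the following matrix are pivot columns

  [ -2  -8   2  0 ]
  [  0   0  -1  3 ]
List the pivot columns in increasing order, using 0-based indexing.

Multiply R1 by -1/2.
  [ 1  4  -1  0 ]
  [ 0  0  -1  3 ]
Multiply R2 by -1.
  [ 1  4  -1   0 ]
  [ 0  0   1  -3 ]
Add R2 to R1.
  [ 1  4  0  -3 ]
  [ 0  0  1  -3 ]
Pivot columns are the columns containing a leading 1.

0, 2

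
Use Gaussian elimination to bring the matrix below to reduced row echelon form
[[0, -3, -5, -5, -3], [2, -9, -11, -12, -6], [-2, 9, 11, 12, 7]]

R1 <=> R2
  [  2  -9  -11  -12  -6 ]
  [  0  -3   -5   -5  -3 ]
  [ -2   9   11   12   7 ]
R1 -> 1/2·R1
  [  1  -9/2  -11/2  -6  -3 ]
  [  0    -3     -5  -5  -3 ]
  [ -2     9     11  12   7 ]
R3 -> R3 + 2·R1
  [ 1  -9/2  -11/2  -6  -3 ]
  [ 0    -3     -5  -5  -3 ]
  [ 0     0      0   0   1 ]
R2 -> -1/3·R2
  [ 1  -9/2  -11/2   -6  -3 ]
  [ 0     1    5/3  5/3   1 ]
  [ 0     0      0    0   1 ]
R2 -> R2 − R3
  [ 1  -9/2  -11/2   -6  -3 ]
  [ 0     1    5/3  5/3   0 ]
  [ 0     0      0    0   1 ]
R1 -> R1 + 3·R3
  [ 1  -9/2  -11/2   -6  0 ]
  [ 0     1    5/3  5/3  0 ]
  [ 0     0      0    0  1 ]
R1 -> R1 + 9/2·R2
  [ 1  0    2  3/2  0 ]
  [ 0  1  5/3  5/3  0 ]
  [ 0  0    0    0  1 ]

[[1, 0, 2, 3/2, 0], [0, 1, 5/3, 5/3, 0], [0, 0, 0, 0, 1]]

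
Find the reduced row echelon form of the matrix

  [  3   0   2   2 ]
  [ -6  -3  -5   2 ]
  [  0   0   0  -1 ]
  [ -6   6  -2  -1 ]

[[1, 0, 2/3, 0], [0, 1, 1/3, 0], [0, 0, 0, 1], [0, 0, 0, 0]]

ρ1 := 1/3·ρ1
  [  1   0  2/3  2/3 ]
  [ -6  -3   -5    2 ]
  [  0   0    0   -1 ]
  [ -6   6   -2   -1 ]
ρ2 := ρ2 + 6·ρ1
  [  1   0  2/3  2/3 ]
  [  0  -3   -1    6 ]
  [  0   0    0   -1 ]
  [ -6   6   -2   -1 ]
ρ4 := ρ4 + 6·ρ1
  [ 1   0  2/3  2/3 ]
  [ 0  -3   -1    6 ]
  [ 0   0    0   -1 ]
  [ 0   6    2    3 ]
ρ2 := -1/3·ρ2
  [ 1  0  2/3  2/3 ]
  [ 0  1  1/3   -2 ]
  [ 0  0    0   -1 ]
  [ 0  6    2    3 ]
ρ4 := ρ4 − 6·ρ2
  [ 1  0  2/3  2/3 ]
  [ 0  1  1/3   -2 ]
  [ 0  0    0   -1 ]
  [ 0  0    0   15 ]
ρ3 := -1·ρ3
  [ 1  0  2/3  2/3 ]
  [ 0  1  1/3   -2 ]
  [ 0  0    0    1 ]
  [ 0  0    0   15 ]
ρ4 := ρ4 − 15·ρ3
  [ 1  0  2/3  2/3 ]
  [ 0  1  1/3   -2 ]
  [ 0  0    0    1 ]
  [ 0  0    0    0 ]
ρ2 := ρ2 + 2·ρ3
  [ 1  0  2/3  2/3 ]
  [ 0  1  1/3    0 ]
  [ 0  0    0    1 ]
  [ 0  0    0    0 ]
ρ1 := ρ1 − 2/3·ρ3
  [ 1  0  2/3  0 ]
  [ 0  1  1/3  0 ]
  [ 0  0    0  1 ]
  [ 0  0    0  0 ]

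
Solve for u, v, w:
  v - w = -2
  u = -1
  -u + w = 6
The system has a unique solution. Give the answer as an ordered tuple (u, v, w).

(-1, 3, 5)

Form the augmented matrix and row-reduce:
  [  0  1  -1  |  -2 ]
  [  1  0   0  |  -1 ]
  [ -1  0   1  |   6 ]
r1 ↔ r2
  [  1  0   0  |  -1 ]
  [  0  1  -1  |  -2 ]
  [ -1  0   1  |   6 ]
r3 -> r3 + r1
  [ 1  0   0  |  -1 ]
  [ 0  1  -1  |  -2 ]
  [ 0  0   1  |   5 ]
r2 -> r2 + r3
  [ 1  0  0  |  -1 ]
  [ 0  1  0  |   3 ]
  [ 0  0  1  |   5 ]
Reading off the last column: u = -1, v = 3, w = 5.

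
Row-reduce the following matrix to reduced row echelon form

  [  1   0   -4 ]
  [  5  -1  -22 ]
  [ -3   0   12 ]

[[1, 0, -4], [0, 1, 2], [0, 0, 0]]

ρ2 → ρ2 − 5·ρ1
  [  1   0  -4 ]
  [  0  -1  -2 ]
  [ -3   0  12 ]
ρ3 → ρ3 + 3·ρ1
  [ 1   0  -4 ]
  [ 0  -1  -2 ]
  [ 0   0   0 ]
ρ2 → -1·ρ2
  [ 1  0  -4 ]
  [ 0  1   2 ]
  [ 0  0   0 ]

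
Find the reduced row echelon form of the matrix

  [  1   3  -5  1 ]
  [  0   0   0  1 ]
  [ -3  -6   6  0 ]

[[1, 0, 4, 0], [0, 1, -3, 0], [0, 0, 0, 1]]

Add 3 times R1 to R3.
  [ 1  3  -5  1 ]
  [ 0  0   0  1 ]
  [ 0  3  -9  3 ]
Swap R2 and R3.
  [ 1  3  -5  1 ]
  [ 0  3  -9  3 ]
  [ 0  0   0  1 ]
Multiply R2 by 1/3.
  [ 1  3  -5  1 ]
  [ 0  1  -3  1 ]
  [ 0  0   0  1 ]
Subtract R3 from R2.
  [ 1  3  -5  1 ]
  [ 0  1  -3  0 ]
  [ 0  0   0  1 ]
Subtract R3 from R1.
  [ 1  3  -5  0 ]
  [ 0  1  -3  0 ]
  [ 0  0   0  1 ]
Subtract 3 times R2 from R1.
  [ 1  0   4  0 ]
  [ 0  1  -3  0 ]
  [ 0  0   0  1 ]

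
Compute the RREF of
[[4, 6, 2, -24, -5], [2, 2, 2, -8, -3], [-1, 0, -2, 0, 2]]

r1 := 1/4·r1
  [  1  3/2  1/2  -6  -5/4 ]
  [  2    2    2  -8    -3 ]
  [ -1    0   -2   0     2 ]
r2 := r2 − 2·r1
  [  1  3/2  1/2  -6  -5/4 ]
  [  0   -1    1   4  -1/2 ]
  [ -1    0   -2   0     2 ]
r3 := r3 + r1
  [ 1  3/2   1/2  -6  -5/4 ]
  [ 0   -1     1   4  -1/2 ]
  [ 0  3/2  -3/2  -6   3/4 ]
r2 := -1·r2
  [ 1  3/2   1/2  -6  -5/4 ]
  [ 0    1    -1  -4   1/2 ]
  [ 0  3/2  -3/2  -6   3/4 ]
r3 := r3 − 3/2·r2
  [ 1  3/2  1/2  -6  -5/4 ]
  [ 0    1   -1  -4   1/2 ]
  [ 0    0    0   0     0 ]
r1 := r1 − 3/2·r2
  [ 1  0   2   0   -2 ]
  [ 0  1  -1  -4  1/2 ]
  [ 0  0   0   0    0 ]

[[1, 0, 2, 0, -2], [0, 1, -1, -4, 1/2], [0, 0, 0, 0, 0]]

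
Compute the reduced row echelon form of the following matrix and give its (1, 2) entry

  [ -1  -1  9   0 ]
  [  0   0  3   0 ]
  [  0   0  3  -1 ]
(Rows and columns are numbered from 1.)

R1 ← -1·R1
  [ 1  1  -9   0 ]
  [ 0  0   3   0 ]
  [ 0  0   3  -1 ]
R2 ← 1/3·R2
  [ 1  1  -9   0 ]
  [ 0  0   1   0 ]
  [ 0  0   3  -1 ]
R3 ← R3 − 3·R2
  [ 1  1  -9   0 ]
  [ 0  0   1   0 ]
  [ 0  0   0  -1 ]
R3 ← -1·R3
  [ 1  1  -9  0 ]
  [ 0  0   1  0 ]
  [ 0  0   0  1 ]
R1 ← R1 + 9·R2
  [ 1  1  0  0 ]
  [ 0  0  1  0 ]
  [ 0  0  0  1 ]

1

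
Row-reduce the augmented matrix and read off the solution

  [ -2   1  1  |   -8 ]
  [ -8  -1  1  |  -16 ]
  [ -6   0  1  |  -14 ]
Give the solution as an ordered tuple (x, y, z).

R1 -> -1/2·R1
  [  1  -1/2  -1/2  |    4 ]
  [ -8    -1     1  |  -16 ]
  [ -6     0     1  |  -14 ]
R2 -> R2 + 8·R1
  [  1  -1/2  -1/2  |    4 ]
  [  0    -5    -3  |   16 ]
  [ -6     0     1  |  -14 ]
R3 -> R3 + 6·R1
  [ 1  -1/2  -1/2  |   4 ]
  [ 0    -5    -3  |  16 ]
  [ 0    -3    -2  |  10 ]
R2 -> -1/5·R2
  [ 1  -1/2  -1/2  |      4 ]
  [ 0     1   3/5  |  -16/5 ]
  [ 0    -3    -2  |     10 ]
R3 -> R3 + 3·R2
  [ 1  -1/2  -1/2  |      4 ]
  [ 0     1   3/5  |  -16/5 ]
  [ 0     0  -1/5  |    2/5 ]
R3 -> -5·R3
  [ 1  -1/2  -1/2  |      4 ]
  [ 0     1   3/5  |  -16/5 ]
  [ 0     0     1  |     -2 ]
R2 -> R2 − 3/5·R3
  [ 1  -1/2  -1/2  |   4 ]
  [ 0     1     0  |  -2 ]
  [ 0     0     1  |  -2 ]
R1 -> R1 + 1/2·R3
  [ 1  -1/2  0  |   3 ]
  [ 0     1  0  |  -2 ]
  [ 0     0  1  |  -2 ]
R1 -> R1 + 1/2·R2
  [ 1  0  0  |   2 ]
  [ 0  1  0  |  -2 ]
  [ 0  0  1  |  -2 ]
Reading off the last column: x = 2, y = -2, z = -2.

(2, -2, -2)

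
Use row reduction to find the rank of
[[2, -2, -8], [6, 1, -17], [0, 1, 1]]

R1 ← 1/2·R1
  [ 1  -1   -4 ]
  [ 6   1  -17 ]
  [ 0   1    1 ]
R2 ← R2 − 6·R1
  [ 1  -1  -4 ]
  [ 0   7   7 ]
  [ 0   1   1 ]
R2 ← 1/7·R2
  [ 1  -1  -4 ]
  [ 0   1   1 ]
  [ 0   1   1 ]
R3 ← R3 − R2
  [ 1  -1  -4 ]
  [ 0   1   1 ]
  [ 0   0   0 ]
R1 ← R1 + R2
  [ 1  0  -3 ]
  [ 0  1   1 ]
  [ 0  0   0 ]
The reduced form has 2 nonzero rows.

rank = 2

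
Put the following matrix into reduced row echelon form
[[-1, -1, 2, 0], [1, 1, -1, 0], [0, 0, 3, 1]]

[[1, 1, 0, 0], [0, 0, 1, 0], [0, 0, 0, 1]]

R1 ← -1·R1
  [ 1  1  -2  0 ]
  [ 1  1  -1  0 ]
  [ 0  0   3  1 ]
R2 ← R2 − R1
  [ 1  1  -2  0 ]
  [ 0  0   1  0 ]
  [ 0  0   3  1 ]
R3 ← R3 − 3·R2
  [ 1  1  -2  0 ]
  [ 0  0   1  0 ]
  [ 0  0   0  1 ]
R1 ← R1 + 2·R2
  [ 1  1  0  0 ]
  [ 0  0  1  0 ]
  [ 0  0  0  1 ]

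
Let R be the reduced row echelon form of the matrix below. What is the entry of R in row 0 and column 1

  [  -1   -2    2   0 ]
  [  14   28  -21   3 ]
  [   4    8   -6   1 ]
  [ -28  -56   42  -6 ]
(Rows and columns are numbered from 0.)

R1 ← -1·R1
  [   1    2   -2   0 ]
  [  14   28  -21   3 ]
  [   4    8   -6   1 ]
  [ -28  -56   42  -6 ]
R2 ← R2 − 14·R1
  [   1    2  -2   0 ]
  [   0    0   7   3 ]
  [   4    8  -6   1 ]
  [ -28  -56  42  -6 ]
R3 ← R3 − 4·R1
  [   1    2  -2   0 ]
  [   0    0   7   3 ]
  [   0    0   2   1 ]
  [ -28  -56  42  -6 ]
R4 ← R4 + 28·R1
  [ 1  2   -2   0 ]
  [ 0  0    7   3 ]
  [ 0  0    2   1 ]
  [ 0  0  -14  -6 ]
R2 ← 1/7·R2
  [ 1  2   -2    0 ]
  [ 0  0    1  3/7 ]
  [ 0  0    2    1 ]
  [ 0  0  -14   -6 ]
R3 ← R3 − 2·R2
  [ 1  2   -2    0 ]
  [ 0  0    1  3/7 ]
  [ 0  0    0  1/7 ]
  [ 0  0  -14   -6 ]
R4 ← R4 + 14·R2
  [ 1  2  -2    0 ]
  [ 0  0   1  3/7 ]
  [ 0  0   0  1/7 ]
  [ 0  0   0    0 ]
R3 ← 7·R3
  [ 1  2  -2    0 ]
  [ 0  0   1  3/7 ]
  [ 0  0   0    1 ]
  [ 0  0   0    0 ]
R2 ← R2 − 3/7·R3
  [ 1  2  -2  0 ]
  [ 0  0   1  0 ]
  [ 0  0   0  1 ]
  [ 0  0   0  0 ]
R1 ← R1 + 2·R2
  [ 1  2  0  0 ]
  [ 0  0  1  0 ]
  [ 0  0  0  1 ]
  [ 0  0  0  0 ]

2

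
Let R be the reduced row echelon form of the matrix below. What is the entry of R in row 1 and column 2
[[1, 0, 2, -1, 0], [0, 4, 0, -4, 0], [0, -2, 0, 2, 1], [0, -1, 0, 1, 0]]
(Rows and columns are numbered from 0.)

Multiply R2 by 1/4.
  [ 1   0  2  -1  0 ]
  [ 0   1  0  -1  0 ]
  [ 0  -2  0   2  1 ]
  [ 0  -1  0   1  0 ]
Add 2 times R2 to R3.
  [ 1   0  2  -1  0 ]
  [ 0   1  0  -1  0 ]
  [ 0   0  0   0  1 ]
  [ 0  -1  0   1  0 ]
Add R2 to R4.
  [ 1  0  2  -1  0 ]
  [ 0  1  0  -1  0 ]
  [ 0  0  0   0  1 ]
  [ 0  0  0   0  0 ]

0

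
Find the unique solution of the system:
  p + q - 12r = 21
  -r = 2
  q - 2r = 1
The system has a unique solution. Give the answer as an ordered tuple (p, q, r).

(0, -3, -2)

Form the augmented matrix and row-reduce:
  [ 1  1  -12  |  21 ]
  [ 0  0   -1  |   2 ]
  [ 0  1   -2  |   1 ]
ρ2 <-> ρ3
  [ 1  1  -12  |  21 ]
  [ 0  1   -2  |   1 ]
  [ 0  0   -1  |   2 ]
ρ3 → -1·ρ3
  [ 1  1  -12  |  21 ]
  [ 0  1   -2  |   1 ]
  [ 0  0    1  |  -2 ]
ρ2 → ρ2 + 2·ρ3
  [ 1  1  -12  |  21 ]
  [ 0  1    0  |  -3 ]
  [ 0  0    1  |  -2 ]
ρ1 → ρ1 + 12·ρ3
  [ 1  1  0  |  -3 ]
  [ 0  1  0  |  -3 ]
  [ 0  0  1  |  -2 ]
ρ1 → ρ1 − ρ2
  [ 1  0  0  |   0 ]
  [ 0  1  0  |  -3 ]
  [ 0  0  1  |  -2 ]
Reading off the last column: p = 0, q = -3, r = -2.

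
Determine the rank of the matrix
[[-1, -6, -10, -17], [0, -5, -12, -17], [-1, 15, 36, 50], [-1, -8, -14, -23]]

Multiply r1 by -1.
  [  1   6   10   17 ]
  [  0  -5  -12  -17 ]
  [ -1  15   36   50 ]
  [ -1  -8  -14  -23 ]
Add r1 to r3.
  [  1   6   10   17 ]
  [  0  -5  -12  -17 ]
  [  0  21   46   67 ]
  [ -1  -8  -14  -23 ]
Add r1 to r4.
  [ 1   6   10   17 ]
  [ 0  -5  -12  -17 ]
  [ 0  21   46   67 ]
  [ 0  -2   -4   -6 ]
Multiply r2 by -1/5.
  [ 1   6    10    17 ]
  [ 0   1  12/5  17/5 ]
  [ 0  21    46    67 ]
  [ 0  -2    -4    -6 ]
Subtract 21 times r2 from r3.
  [ 1   6     10     17 ]
  [ 0   1   12/5   17/5 ]
  [ 0   0  -22/5  -22/5 ]
  [ 0  -2     -4     -6 ]
Add 2 times r2 to r4.
  [ 1  6     10     17 ]
  [ 0  1   12/5   17/5 ]
  [ 0  0  -22/5  -22/5 ]
  [ 0  0    4/5    4/5 ]
Multiply r3 by -5/22.
  [ 1  6    10    17 ]
  [ 0  1  12/5  17/5 ]
  [ 0  0     1     1 ]
  [ 0  0   4/5   4/5 ]
Subtract 4/5 times r3 from r4.
  [ 1  6    10    17 ]
  [ 0  1  12/5  17/5 ]
  [ 0  0     1     1 ]
  [ 0  0     0     0 ]
Subtract 12/5 times r3 from r2.
  [ 1  6  10  17 ]
  [ 0  1   0   1 ]
  [ 0  0   1   1 ]
  [ 0  0   0   0 ]
Subtract 10 times r3 from r1.
  [ 1  6  0  7 ]
  [ 0  1  0  1 ]
  [ 0  0  1  1 ]
  [ 0  0  0  0 ]
Subtract 6 times r2 from r1.
  [ 1  0  0  1 ]
  [ 0  1  0  1 ]
  [ 0  0  1  1 ]
  [ 0  0  0  0 ]
The reduced form has 3 nonzero rows.

rank = 3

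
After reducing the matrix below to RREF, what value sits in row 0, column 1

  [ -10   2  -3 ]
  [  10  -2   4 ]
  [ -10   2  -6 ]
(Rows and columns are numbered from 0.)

-1/5

Multiply r1 by -1/10.
  [   1  -1/5  3/10 ]
  [  10    -2     4 ]
  [ -10     2    -6 ]
Subtract 10 times r1 from r2.
  [   1  -1/5  3/10 ]
  [   0     0     1 ]
  [ -10     2    -6 ]
Add 10 times r1 to r3.
  [ 1  -1/5  3/10 ]
  [ 0     0     1 ]
  [ 0     0    -3 ]
Add 3 times r2 to r3.
  [ 1  -1/5  3/10 ]
  [ 0     0     1 ]
  [ 0     0     0 ]
Subtract 3/10 times r2 from r1.
  [ 1  -1/5  0 ]
  [ 0     0  1 ]
  [ 0     0  0 ]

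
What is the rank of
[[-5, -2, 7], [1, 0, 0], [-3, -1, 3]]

r1 ← -1/5·r1
r2 ← r2 − r1
r3 ← r3 + 3·r1
r2 ← -5/2·r2
r3 ← r3 − 1/5·r2
r3 ← -2·r3
r2 ← r2 + 7/2·r3
r1 ← r1 + 7/5·r3
r1 ← r1 − 2/5·r2
The reduced form has 3 nonzero rows.

rank = 3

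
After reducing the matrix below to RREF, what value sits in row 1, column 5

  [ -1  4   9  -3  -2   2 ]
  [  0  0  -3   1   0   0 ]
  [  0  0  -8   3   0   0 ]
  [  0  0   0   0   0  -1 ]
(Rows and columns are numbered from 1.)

ρ1 ← -1·ρ1
  [ 1  -4  -9  3  2  -2 ]
  [ 0   0  -3  1  0   0 ]
  [ 0   0  -8  3  0   0 ]
  [ 0   0   0  0  0  -1 ]
ρ2 ← -1/3·ρ2
  [ 1  -4  -9     3  2  -2 ]
  [ 0   0   1  -1/3  0   0 ]
  [ 0   0  -8     3  0   0 ]
  [ 0   0   0     0  0  -1 ]
ρ3 ← ρ3 + 8·ρ2
  [ 1  -4  -9     3  2  -2 ]
  [ 0   0   1  -1/3  0   0 ]
  [ 0   0   0   1/3  0   0 ]
  [ 0   0   0     0  0  -1 ]
ρ3 ← 3·ρ3
  [ 1  -4  -9     3  2  -2 ]
  [ 0   0   1  -1/3  0   0 ]
  [ 0   0   0     1  0   0 ]
  [ 0   0   0     0  0  -1 ]
ρ4 ← -1·ρ4
  [ 1  -4  -9     3  2  -2 ]
  [ 0   0   1  -1/3  0   0 ]
  [ 0   0   0     1  0   0 ]
  [ 0   0   0     0  0   1 ]
ρ1 ← ρ1 + 2·ρ4
  [ 1  -4  -9     3  2  0 ]
  [ 0   0   1  -1/3  0  0 ]
  [ 0   0   0     1  0  0 ]
  [ 0   0   0     0  0  1 ]
ρ2 ← ρ2 + 1/3·ρ3
  [ 1  -4  -9  3  2  0 ]
  [ 0   0   1  0  0  0 ]
  [ 0   0   0  1  0  0 ]
  [ 0   0   0  0  0  1 ]
ρ1 ← ρ1 − 3·ρ3
  [ 1  -4  -9  0  2  0 ]
  [ 0   0   1  0  0  0 ]
  [ 0   0   0  1  0  0 ]
  [ 0   0   0  0  0  1 ]
ρ1 ← ρ1 + 9·ρ2
  [ 1  -4  0  0  2  0 ]
  [ 0   0  1  0  0  0 ]
  [ 0   0  0  1  0  0 ]
  [ 0   0  0  0  0  1 ]

2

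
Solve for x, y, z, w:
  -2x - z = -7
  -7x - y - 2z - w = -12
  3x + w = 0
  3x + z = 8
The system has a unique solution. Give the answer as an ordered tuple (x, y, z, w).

Form the augmented matrix and row-reduce:
  [ -2   0  -1   0  |   -7 ]
  [ -7  -1  -2  -1  |  -12 ]
  [  3   0   0   1  |    0 ]
  [  3   0   1   0  |    8 ]
r1 := -1/2·r1
r2 := r2 + 7·r1
r3 := r3 − 3·r1
r4 := r4 − 3·r1
r2 := -1·r2
r3 := -2/3·r3
r4 := r4 + 1/2·r3
r4 := -3·r4
r3 := r3 + 2/3·r4
r2 := r2 − r4
r2 := r2 + 3/2·r3
r1 := r1 − 1/2·r3
Reading off the last column: x = 1, y = -2, z = 5, w = -3.

(1, -2, 5, -3)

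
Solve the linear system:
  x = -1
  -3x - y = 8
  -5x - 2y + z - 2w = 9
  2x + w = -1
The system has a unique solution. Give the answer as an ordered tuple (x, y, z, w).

(-1, -5, -4, 1)

Form the augmented matrix and row-reduce:
  [  1   0  0   0  |  -1 ]
  [ -3  -1  0   0  |   8 ]
  [ -5  -2  1  -2  |   9 ]
  [  2   0  0   1  |  -1 ]
r2 ← r2 + 3·r1
  [  1   0  0   0  |  -1 ]
  [  0  -1  0   0  |   5 ]
  [ -5  -2  1  -2  |   9 ]
  [  2   0  0   1  |  -1 ]
r3 ← r3 + 5·r1
  [ 1   0  0   0  |  -1 ]
  [ 0  -1  0   0  |   5 ]
  [ 0  -2  1  -2  |   4 ]
  [ 2   0  0   1  |  -1 ]
r4 ← r4 − 2·r1
  [ 1   0  0   0  |  -1 ]
  [ 0  -1  0   0  |   5 ]
  [ 0  -2  1  -2  |   4 ]
  [ 0   0  0   1  |   1 ]
r2 ← -1·r2
  [ 1   0  0   0  |  -1 ]
  [ 0   1  0   0  |  -5 ]
  [ 0  -2  1  -2  |   4 ]
  [ 0   0  0   1  |   1 ]
r3 ← r3 + 2·r2
  [ 1  0  0   0  |  -1 ]
  [ 0  1  0   0  |  -5 ]
  [ 0  0  1  -2  |  -6 ]
  [ 0  0  0   1  |   1 ]
r3 ← r3 + 2·r4
  [ 1  0  0  0  |  -1 ]
  [ 0  1  0  0  |  -5 ]
  [ 0  0  1  0  |  -4 ]
  [ 0  0  0  1  |   1 ]
Reading off the last column: x = -1, y = -5, z = -4, w = 1.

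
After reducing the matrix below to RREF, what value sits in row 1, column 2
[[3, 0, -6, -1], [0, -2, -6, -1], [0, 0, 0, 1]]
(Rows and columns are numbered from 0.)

R1 ← 1/3·R1
  [ 1   0  -2  -1/3 ]
  [ 0  -2  -6    -1 ]
  [ 0   0   0     1 ]
R2 ← -1/2·R2
  [ 1  0  -2  -1/3 ]
  [ 0  1   3   1/2 ]
  [ 0  0   0     1 ]
R2 ← R2 − 1/2·R3
  [ 1  0  -2  -1/3 ]
  [ 0  1   3     0 ]
  [ 0  0   0     1 ]
R1 ← R1 + 1/3·R3
  [ 1  0  -2  0 ]
  [ 0  1   3  0 ]
  [ 0  0   0  1 ]

3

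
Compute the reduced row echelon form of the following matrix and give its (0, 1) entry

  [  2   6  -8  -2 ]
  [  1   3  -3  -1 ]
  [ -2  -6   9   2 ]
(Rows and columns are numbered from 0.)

R1 -> 1/2·R1
  [  1   3  -4  -1 ]
  [  1   3  -3  -1 ]
  [ -2  -6   9   2 ]
R2 -> R2 − R1
  [  1   3  -4  -1 ]
  [  0   0   1   0 ]
  [ -2  -6   9   2 ]
R3 -> R3 + 2·R1
  [ 1  3  -4  -1 ]
  [ 0  0   1   0 ]
  [ 0  0   1   0 ]
R3 -> R3 − R2
  [ 1  3  -4  -1 ]
  [ 0  0   1   0 ]
  [ 0  0   0   0 ]
R1 -> R1 + 4·R2
  [ 1  3  0  -1 ]
  [ 0  0  1   0 ]
  [ 0  0  0   0 ]

3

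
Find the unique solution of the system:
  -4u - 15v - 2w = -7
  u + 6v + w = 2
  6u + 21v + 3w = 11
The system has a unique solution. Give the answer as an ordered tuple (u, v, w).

(2, -1/3, 2)

Form the augmented matrix and row-reduce:
  [ -4  -15  -2  |  -7 ]
  [  1    6   1  |   2 ]
  [  6   21   3  |  11 ]
Multiply r1 by -1/4.
  [ 1  15/4  1/2  |  7/4 ]
  [ 1     6    1  |    2 ]
  [ 6    21    3  |   11 ]
Subtract r1 from r2.
  [ 1  15/4  1/2  |  7/4 ]
  [ 0   9/4  1/2  |  1/4 ]
  [ 6    21    3  |   11 ]
Subtract 6 times r1 from r3.
  [ 1  15/4  1/2  |  7/4 ]
  [ 0   9/4  1/2  |  1/4 ]
  [ 0  -3/2    0  |  1/2 ]
Multiply r2 by 4/9.
  [ 1  15/4  1/2  |  7/4 ]
  [ 0     1  2/9  |  1/9 ]
  [ 0  -3/2    0  |  1/2 ]
Add 3/2 times r2 to r3.
  [ 1  15/4  1/2  |  7/4 ]
  [ 0     1  2/9  |  1/9 ]
  [ 0     0  1/3  |  2/3 ]
Multiply r3 by 3.
  [ 1  15/4  1/2  |  7/4 ]
  [ 0     1  2/9  |  1/9 ]
  [ 0     0    1  |    2 ]
Subtract 2/9 times r3 from r2.
  [ 1  15/4  1/2  |   7/4 ]
  [ 0     1    0  |  -1/3 ]
  [ 0     0    1  |     2 ]
Subtract 1/2 times r3 from r1.
  [ 1  15/4  0  |   3/4 ]
  [ 0     1  0  |  -1/3 ]
  [ 0     0  1  |     2 ]
Subtract 15/4 times r2 from r1.
  [ 1  0  0  |     2 ]
  [ 0  1  0  |  -1/3 ]
  [ 0  0  1  |     2 ]
Reading off the last column: u = 2, v = -1/3, w = 2.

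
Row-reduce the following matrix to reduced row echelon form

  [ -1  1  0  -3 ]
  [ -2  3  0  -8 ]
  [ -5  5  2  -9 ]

[[1, 0, 0, 1], [0, 1, 0, -2], [0, 0, 1, 3]]

Multiply R1 by -1.
  [  1  -1  0   3 ]
  [ -2   3  0  -8 ]
  [ -5   5  2  -9 ]
Add 2 times R1 to R2.
  [  1  -1  0   3 ]
  [  0   1  0  -2 ]
  [ -5   5  2  -9 ]
Add 5 times R1 to R3.
  [ 1  -1  0   3 ]
  [ 0   1  0  -2 ]
  [ 0   0  2   6 ]
Multiply R3 by 1/2.
  [ 1  -1  0   3 ]
  [ 0   1  0  -2 ]
  [ 0   0  1   3 ]
Add R2 to R1.
  [ 1  0  0   1 ]
  [ 0  1  0  -2 ]
  [ 0  0  1   3 ]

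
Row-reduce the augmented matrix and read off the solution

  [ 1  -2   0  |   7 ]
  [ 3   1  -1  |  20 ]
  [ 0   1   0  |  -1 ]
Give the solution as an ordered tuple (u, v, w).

(5, -1, -6)

Subtract 3 times R1 from R2.
  [ 1  -2   0  |   7 ]
  [ 0   7  -1  |  -1 ]
  [ 0   1   0  |  -1 ]
Multiply R2 by 1/7.
  [ 1  -2     0  |     7 ]
  [ 0   1  -1/7  |  -1/7 ]
  [ 0   1     0  |    -1 ]
Subtract R2 from R3.
  [ 1  -2     0  |     7 ]
  [ 0   1  -1/7  |  -1/7 ]
  [ 0   0   1/7  |  -6/7 ]
Multiply R3 by 7.
  [ 1  -2     0  |     7 ]
  [ 0   1  -1/7  |  -1/7 ]
  [ 0   0     1  |    -6 ]
Add 1/7 times R3 to R2.
  [ 1  -2  0  |   7 ]
  [ 0   1  0  |  -1 ]
  [ 0   0  1  |  -6 ]
Add 2 times R2 to R1.
  [ 1  0  0  |   5 ]
  [ 0  1  0  |  -1 ]
  [ 0  0  1  |  -6 ]
Reading off the last column: u = 5, v = -1, w = -6.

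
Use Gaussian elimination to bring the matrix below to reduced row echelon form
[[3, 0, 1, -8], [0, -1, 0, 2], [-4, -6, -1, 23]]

[[1, 0, 0, -3], [0, 1, 0, -2], [0, 0, 1, 1]]

Multiply r1 by 1/3.
  [  1   0  1/3  -8/3 ]
  [  0  -1    0     2 ]
  [ -4  -6   -1    23 ]
Add 4 times r1 to r3.
  [ 1   0  1/3  -8/3 ]
  [ 0  -1    0     2 ]
  [ 0  -6  1/3  37/3 ]
Multiply r2 by -1.
  [ 1   0  1/3  -8/3 ]
  [ 0   1    0    -2 ]
  [ 0  -6  1/3  37/3 ]
Add 6 times r2 to r3.
  [ 1  0  1/3  -8/3 ]
  [ 0  1    0    -2 ]
  [ 0  0  1/3   1/3 ]
Multiply r3 by 3.
  [ 1  0  1/3  -8/3 ]
  [ 0  1    0    -2 ]
  [ 0  0    1     1 ]
Subtract 1/3 times r3 from r1.
  [ 1  0  0  -3 ]
  [ 0  1  0  -2 ]
  [ 0  0  1   1 ]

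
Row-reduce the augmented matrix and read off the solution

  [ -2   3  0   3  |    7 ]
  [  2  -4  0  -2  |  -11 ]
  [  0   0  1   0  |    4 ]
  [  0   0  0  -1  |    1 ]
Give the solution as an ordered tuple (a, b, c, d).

(-1/2, 3, 4, -1)

R1 -> -1/2·R1
  [ 1  -3/2  0  -3/2  |  -7/2 ]
  [ 2    -4  0    -2  |   -11 ]
  [ 0     0  1     0  |     4 ]
  [ 0     0  0    -1  |     1 ]
R2 -> R2 − 2·R1
  [ 1  -3/2  0  -3/2  |  -7/2 ]
  [ 0    -1  0     1  |    -4 ]
  [ 0     0  1     0  |     4 ]
  [ 0     0  0    -1  |     1 ]
R2 -> -1·R2
  [ 1  -3/2  0  -3/2  |  -7/2 ]
  [ 0     1  0    -1  |     4 ]
  [ 0     0  1     0  |     4 ]
  [ 0     0  0    -1  |     1 ]
R4 -> -1·R4
  [ 1  -3/2  0  -3/2  |  -7/2 ]
  [ 0     1  0    -1  |     4 ]
  [ 0     0  1     0  |     4 ]
  [ 0     0  0     1  |    -1 ]
R2 -> R2 + R4
  [ 1  -3/2  0  -3/2  |  -7/2 ]
  [ 0     1  0     0  |     3 ]
  [ 0     0  1     0  |     4 ]
  [ 0     0  0     1  |    -1 ]
R1 -> R1 + 3/2·R4
  [ 1  -3/2  0  0  |  -5 ]
  [ 0     1  0  0  |   3 ]
  [ 0     0  1  0  |   4 ]
  [ 0     0  0  1  |  -1 ]
R1 -> R1 + 3/2·R2
  [ 1  0  0  0  |  -1/2 ]
  [ 0  1  0  0  |     3 ]
  [ 0  0  1  0  |     4 ]
  [ 0  0  0  1  |    -1 ]
Reading off the last column: a = -1/2, b = 3, c = 4, d = -1.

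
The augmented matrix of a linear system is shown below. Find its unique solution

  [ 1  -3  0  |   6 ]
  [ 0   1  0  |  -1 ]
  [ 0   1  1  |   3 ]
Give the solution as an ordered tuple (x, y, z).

r3 ← r3 − r2
  [ 1  -3  0  |   6 ]
  [ 0   1  0  |  -1 ]
  [ 0   0  1  |   4 ]
r1 ← r1 + 3·r2
  [ 1  0  0  |   3 ]
  [ 0  1  0  |  -1 ]
  [ 0  0  1  |   4 ]
Reading off the last column: x = 3, y = -1, z = 4.

(3, -1, 4)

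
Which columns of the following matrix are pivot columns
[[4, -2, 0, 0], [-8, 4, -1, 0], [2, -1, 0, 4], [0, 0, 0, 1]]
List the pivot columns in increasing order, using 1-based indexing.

1, 3, 4

Multiply R1 by 1/4.
Add 8 times R1 to R2.
Subtract 2 times R1 from R3.
Multiply R2 by -1.
Multiply R3 by 1/4.
Subtract R3 from R4.
Pivot columns are the columns containing a leading 1.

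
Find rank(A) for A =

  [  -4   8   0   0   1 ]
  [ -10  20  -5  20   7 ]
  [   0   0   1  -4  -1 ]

Multiply R1 by -1/4.
  [   1  -2   0   0  -1/4 ]
  [ -10  20  -5  20     7 ]
  [   0   0   1  -4    -1 ]
Add 10 times R1 to R2.
  [ 1  -2   0   0  -1/4 ]
  [ 0   0  -5  20   9/2 ]
  [ 0   0   1  -4    -1 ]
Multiply R2 by -1/5.
  [ 1  -2  0   0   -1/4 ]
  [ 0   0  1  -4  -9/10 ]
  [ 0   0  1  -4     -1 ]
Subtract R2 from R3.
  [ 1  -2  0   0   -1/4 ]
  [ 0   0  1  -4  -9/10 ]
  [ 0   0  0   0  -1/10 ]
Multiply R3 by -10.
  [ 1  -2  0   0   -1/4 ]
  [ 0   0  1  -4  -9/10 ]
  [ 0   0  0   0      1 ]
Add 9/10 times R3 to R2.
  [ 1  -2  0   0  -1/4 ]
  [ 0   0  1  -4     0 ]
  [ 0   0  0   0     1 ]
Add 1/4 times R3 to R1.
  [ 1  -2  0   0  0 ]
  [ 0   0  1  -4  0 ]
  [ 0   0  0   0  1 ]
The reduced form has 3 nonzero rows.

rank = 3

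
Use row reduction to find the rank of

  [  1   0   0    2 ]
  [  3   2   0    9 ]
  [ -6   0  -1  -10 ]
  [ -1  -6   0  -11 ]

R2 → R2 − 3·R1
  [  1   0   0    2 ]
  [  0   2   0    3 ]
  [ -6   0  -1  -10 ]
  [ -1  -6   0  -11 ]
R3 → R3 + 6·R1
  [  1   0   0    2 ]
  [  0   2   0    3 ]
  [  0   0  -1    2 ]
  [ -1  -6   0  -11 ]
R4 → R4 + R1
  [ 1   0   0   2 ]
  [ 0   2   0   3 ]
  [ 0   0  -1   2 ]
  [ 0  -6   0  -9 ]
R2 → 1/2·R2
  [ 1   0   0    2 ]
  [ 0   1   0  3/2 ]
  [ 0   0  -1    2 ]
  [ 0  -6   0   -9 ]
R4 → R4 + 6·R2
  [ 1  0   0    2 ]
  [ 0  1   0  3/2 ]
  [ 0  0  -1    2 ]
  [ 0  0   0    0 ]
R3 → -1·R3
  [ 1  0  0    2 ]
  [ 0  1  0  3/2 ]
  [ 0  0  1   -2 ]
  [ 0  0  0    0 ]
The reduced form has 3 nonzero rows.

rank = 3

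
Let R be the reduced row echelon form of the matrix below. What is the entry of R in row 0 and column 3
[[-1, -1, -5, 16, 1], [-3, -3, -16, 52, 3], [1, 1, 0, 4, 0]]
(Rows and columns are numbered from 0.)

4

Multiply R1 by -1.
  [  1   1    5  -16  -1 ]
  [ -3  -3  -16   52   3 ]
  [  1   1    0    4   0 ]
Add 3 times R1 to R2.
  [ 1  1   5  -16  -1 ]
  [ 0  0  -1    4   0 ]
  [ 1  1   0    4   0 ]
Subtract R1 from R3.
  [ 1  1   5  -16  -1 ]
  [ 0  0  -1    4   0 ]
  [ 0  0  -5   20   1 ]
Multiply R2 by -1.
  [ 1  1   5  -16  -1 ]
  [ 0  0   1   -4   0 ]
  [ 0  0  -5   20   1 ]
Add 5 times R2 to R3.
  [ 1  1  5  -16  -1 ]
  [ 0  0  1   -4   0 ]
  [ 0  0  0    0   1 ]
Add R3 to R1.
  [ 1  1  5  -16  0 ]
  [ 0  0  1   -4  0 ]
  [ 0  0  0    0  1 ]
Subtract 5 times R2 from R1.
  [ 1  1  0   4  0 ]
  [ 0  0  1  -4  0 ]
  [ 0  0  0   0  1 ]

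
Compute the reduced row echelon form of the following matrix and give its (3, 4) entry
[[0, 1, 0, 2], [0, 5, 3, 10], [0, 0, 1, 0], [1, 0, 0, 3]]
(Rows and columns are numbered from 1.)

R1 <-> R4
  [ 1  0  0   3 ]
  [ 0  5  3  10 ]
  [ 0  0  1   0 ]
  [ 0  1  0   2 ]
R2 := 1/5·R2
  [ 1  0    0  3 ]
  [ 0  1  3/5  2 ]
  [ 0  0    1  0 ]
  [ 0  1    0  2 ]
R4 := R4 − R2
  [ 1  0     0  3 ]
  [ 0  1   3/5  2 ]
  [ 0  0     1  0 ]
  [ 0  0  -3/5  0 ]
R4 := R4 + 3/5·R3
  [ 1  0    0  3 ]
  [ 0  1  3/5  2 ]
  [ 0  0    1  0 ]
  [ 0  0    0  0 ]
R2 := R2 − 3/5·R3
  [ 1  0  0  3 ]
  [ 0  1  0  2 ]
  [ 0  0  1  0 ]
  [ 0  0  0  0 ]

0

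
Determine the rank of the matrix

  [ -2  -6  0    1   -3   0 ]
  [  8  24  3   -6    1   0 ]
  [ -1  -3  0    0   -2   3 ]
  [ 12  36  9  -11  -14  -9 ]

rank = 4

ρ1 → -1/2·ρ1
  [  1   3  0  -1/2  3/2   0 ]
  [  8  24  3    -6    1   0 ]
  [ -1  -3  0     0   -2   3 ]
  [ 12  36  9   -11  -14  -9 ]
ρ2 → ρ2 − 8·ρ1
  [  1   3  0  -1/2  3/2   0 ]
  [  0   0  3    -2  -11   0 ]
  [ -1  -3  0     0   -2   3 ]
  [ 12  36  9   -11  -14  -9 ]
ρ3 → ρ3 + ρ1
  [  1   3  0  -1/2   3/2   0 ]
  [  0   0  3    -2   -11   0 ]
  [  0   0  0  -1/2  -1/2   3 ]
  [ 12  36  9   -11   -14  -9 ]
ρ4 → ρ4 − 12·ρ1
  [ 1  3  0  -1/2   3/2   0 ]
  [ 0  0  3    -2   -11   0 ]
  [ 0  0  0  -1/2  -1/2   3 ]
  [ 0  0  9    -5   -32  -9 ]
ρ2 → 1/3·ρ2
  [ 1  3  0  -1/2    3/2   0 ]
  [ 0  0  1  -2/3  -11/3   0 ]
  [ 0  0  0  -1/2   -1/2   3 ]
  [ 0  0  9    -5    -32  -9 ]
ρ4 → ρ4 − 9·ρ2
  [ 1  3  0  -1/2    3/2   0 ]
  [ 0  0  1  -2/3  -11/3   0 ]
  [ 0  0  0  -1/2   -1/2   3 ]
  [ 0  0  0     1      1  -9 ]
ρ3 → -2·ρ3
  [ 1  3  0  -1/2    3/2   0 ]
  [ 0  0  1  -2/3  -11/3   0 ]
  [ 0  0  0     1      1  -6 ]
  [ 0  0  0     1      1  -9 ]
ρ4 → ρ4 − ρ3
  [ 1  3  0  -1/2    3/2   0 ]
  [ 0  0  1  -2/3  -11/3   0 ]
  [ 0  0  0     1      1  -6 ]
  [ 0  0  0     0      0  -3 ]
ρ4 → -1/3·ρ4
  [ 1  3  0  -1/2    3/2   0 ]
  [ 0  0  1  -2/3  -11/3   0 ]
  [ 0  0  0     1      1  -6 ]
  [ 0  0  0     0      0   1 ]
ρ3 → ρ3 + 6·ρ4
  [ 1  3  0  -1/2    3/2  0 ]
  [ 0  0  1  -2/3  -11/3  0 ]
  [ 0  0  0     1      1  0 ]
  [ 0  0  0     0      0  1 ]
ρ2 → ρ2 + 2/3·ρ3
  [ 1  3  0  -1/2  3/2  0 ]
  [ 0  0  1     0   -3  0 ]
  [ 0  0  0     1    1  0 ]
  [ 0  0  0     0    0  1 ]
ρ1 → ρ1 + 1/2·ρ3
  [ 1  3  0  0   2  0 ]
  [ 0  0  1  0  -3  0 ]
  [ 0  0  0  1   1  0 ]
  [ 0  0  0  0   0  1 ]
The reduced form has 4 nonzero rows.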